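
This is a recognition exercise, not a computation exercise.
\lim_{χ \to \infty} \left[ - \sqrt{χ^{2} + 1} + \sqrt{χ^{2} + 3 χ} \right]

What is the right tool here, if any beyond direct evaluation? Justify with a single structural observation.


Method: conjugate multiplication — an infinity-minus-infinity difference with a surviving radical — multiply by the conjugate to cancel the divergence.


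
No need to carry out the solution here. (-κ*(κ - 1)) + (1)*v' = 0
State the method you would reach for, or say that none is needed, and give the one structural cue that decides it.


Best approach: no special technique — solved for the derivative, v never appears on the right — this is a direct integration in κ, not a differential-equations problem at heart.


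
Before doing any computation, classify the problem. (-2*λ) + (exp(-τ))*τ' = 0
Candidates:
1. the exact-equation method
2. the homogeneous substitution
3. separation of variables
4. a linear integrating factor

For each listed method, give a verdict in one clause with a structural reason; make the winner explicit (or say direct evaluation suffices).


Verdict: separation of variables — all dependence on the two variables factors apart, the defining separable shape.
- the exact-equation method — the cross-partial test holds only vacuously — each coefficient lives in its own variable, so the exactness machinery reads no structure the split form does not already show.
- the homogeneous substitution — the ratio substitution does not collapse this equation.
- separation of variables — yes, a natural case for it.
- a linear integrating factor — a nonlinear term in the unknown puts this outside the integrating-factor template.


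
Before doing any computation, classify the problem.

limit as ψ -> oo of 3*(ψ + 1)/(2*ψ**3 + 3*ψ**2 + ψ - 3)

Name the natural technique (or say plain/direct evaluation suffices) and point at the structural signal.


Diagnosis: dominant-term comparison — at large ψ only the top-degree terms survive; compare the leading terms and the limit falls out. As a single quotient, the ∞/∞ shape would yield to repeated differentiation as well — the growth comparison gets there in one look.


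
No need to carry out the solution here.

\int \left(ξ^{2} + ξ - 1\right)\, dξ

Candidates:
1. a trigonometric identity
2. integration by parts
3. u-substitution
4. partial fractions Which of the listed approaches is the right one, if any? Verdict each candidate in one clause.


Technique: no special technique — nothing composite, nothing rational, nothing trigonometric — each constant-multiple power of ξ integrates by the power rule alone.
- a trigonometric identity — with no trigonometric functions present, identity rewriting has no target.
- integration by parts — splitting off a factor buys nothing — the integrand integrates directly without parts.
- u-substitution — any workable substitution here is cosmetic — the integrand is already in directly integrable form.
- partial fractions: there is no rational-function structure to decompose.


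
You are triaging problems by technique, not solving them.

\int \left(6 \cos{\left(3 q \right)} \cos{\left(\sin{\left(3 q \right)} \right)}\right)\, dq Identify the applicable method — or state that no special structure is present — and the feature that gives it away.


Best approach: u-substitution — differentiating the inner expression \sin{\left(3 q \right)} produces the factor 6 \cos{\left(3 q \right)} up to a constant multiple, so substituting u = \sin{\left(3 q \right)} reduces everything to a one-variable integral in u.


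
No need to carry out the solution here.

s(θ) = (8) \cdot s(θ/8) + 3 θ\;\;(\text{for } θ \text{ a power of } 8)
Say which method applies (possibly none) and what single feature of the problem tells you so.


Method: the master substitution — the argument contracts 8-fold per step: reindex θ exponentially and solve the linear recurrence in the new index.


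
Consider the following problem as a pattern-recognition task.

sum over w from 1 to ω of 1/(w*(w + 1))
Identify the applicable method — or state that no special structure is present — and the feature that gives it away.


Technique: telescoping — 1/(w*(w + 1)) decomposes into shift-paired simple fractions; the series telescopes to finitely many boundary pieces.


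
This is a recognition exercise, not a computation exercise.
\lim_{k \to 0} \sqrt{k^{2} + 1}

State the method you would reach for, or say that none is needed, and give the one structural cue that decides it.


Technique: no special technique — the function is continuous at 0; evaluation is itself the limit, no machinery required.


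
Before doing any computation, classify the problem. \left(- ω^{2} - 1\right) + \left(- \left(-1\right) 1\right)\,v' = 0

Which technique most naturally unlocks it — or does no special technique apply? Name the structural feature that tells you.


Technique: no special technique — the slope is a function of ω alone, so integrate both sides directly.


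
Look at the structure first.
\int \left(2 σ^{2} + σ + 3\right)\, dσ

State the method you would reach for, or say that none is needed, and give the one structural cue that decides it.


Diagnosis: no special technique — every term is a constant multiple of a power of σ; term-wise power-rule integration needs no preliminary transformation.


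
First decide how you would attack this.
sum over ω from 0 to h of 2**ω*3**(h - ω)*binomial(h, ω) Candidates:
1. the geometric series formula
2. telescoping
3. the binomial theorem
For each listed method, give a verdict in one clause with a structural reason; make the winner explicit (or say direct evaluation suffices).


Diagnosis: the binomial theorem — the summand is term ω of a binomial expansion in 2 and 3; the whole sum is a single power.
- the geometric series formula — the ratio of consecutive terms depends on the index.
- telescoping: in the displayed form, no term reappears at a neighboring index to cancel against.
- the binomial theorem — applies; the problem has the shape this method handles.


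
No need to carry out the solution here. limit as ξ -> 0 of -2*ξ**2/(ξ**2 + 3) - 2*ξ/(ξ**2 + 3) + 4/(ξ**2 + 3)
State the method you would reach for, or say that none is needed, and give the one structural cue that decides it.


Best approach: no special technique — nothing blocks direct substitution at 0: plug in and finish.


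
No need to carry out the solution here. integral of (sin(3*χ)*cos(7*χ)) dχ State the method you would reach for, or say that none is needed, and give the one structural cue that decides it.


Diagnosis: a trigonometric identity — two sinusoids at different rates multiply in sin(3*χ)*cos(7*χ); the product-to-sum identity uncouples them.


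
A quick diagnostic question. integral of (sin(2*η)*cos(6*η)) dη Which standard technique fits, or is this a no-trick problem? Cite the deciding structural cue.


Technique: a trigonometric identity — sin(2*η)*cos(6*η) is a beat pattern — rewrite the product as a sum of single-frequency waves before integrating.


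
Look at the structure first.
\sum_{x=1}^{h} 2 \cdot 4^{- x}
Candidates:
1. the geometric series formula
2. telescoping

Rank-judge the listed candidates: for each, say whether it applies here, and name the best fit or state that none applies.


Verdict: the geometric series formula — consecutive terms stand in a fixed index-free ratio — the geometric sum formula closes it.
- the geometric series formula: a fit — the right tool for this form.
- telescoping — in the displayed form, no term reappears at a neighboring index to cancel against.


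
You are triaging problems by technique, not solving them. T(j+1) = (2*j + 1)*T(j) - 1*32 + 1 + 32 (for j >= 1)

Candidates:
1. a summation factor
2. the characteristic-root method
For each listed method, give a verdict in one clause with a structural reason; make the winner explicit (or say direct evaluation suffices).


Verdict: a summation factor — one-term recursion with variable weight 2*j + 1 is solved by product normalization, not by root-finding.
- a summation factor — a fit — the right tool for this form.
- the characteristic-root method — the coefficients change with the index, which the root method cannot absorb.


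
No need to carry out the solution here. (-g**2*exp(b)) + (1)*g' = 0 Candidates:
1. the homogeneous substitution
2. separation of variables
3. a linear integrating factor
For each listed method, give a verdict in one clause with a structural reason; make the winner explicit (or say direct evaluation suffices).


Diagnosis: separation of variables — one side of the product carries the independent variable, the other the unknown — the textbook separation shape.
- the homogeneous substitution — the ratio substitution does not collapse this equation.
- separation of variables — a fit — the right tool for this form.
- a linear integrating factor: a nonlinear term in the unknown puts this outside the integrating-factor template.


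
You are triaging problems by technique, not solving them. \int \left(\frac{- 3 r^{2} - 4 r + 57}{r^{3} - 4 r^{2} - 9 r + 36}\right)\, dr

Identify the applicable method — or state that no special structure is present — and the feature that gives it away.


Diagnosis: partial fractions — the denominator r^{3} - 4 r^{2} - 9 r + 36 factors, so the quotient decomposes into elementary partial fractions term by term.


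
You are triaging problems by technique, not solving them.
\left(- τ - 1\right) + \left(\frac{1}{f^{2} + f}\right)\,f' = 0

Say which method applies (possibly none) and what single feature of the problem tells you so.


Technique: separation of variables — one side of the product carries the independent variable, the other the unknown — the textbook separation shape. A Bernoulli substitution applies to this equation as given; separation takes the same equation in its displayed form.


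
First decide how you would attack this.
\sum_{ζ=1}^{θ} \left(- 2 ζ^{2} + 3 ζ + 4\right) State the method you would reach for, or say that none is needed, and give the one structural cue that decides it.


Best approach: no special technique — with only polynomial terms in ζ present, the classical sum-of-powers identities are all you need.


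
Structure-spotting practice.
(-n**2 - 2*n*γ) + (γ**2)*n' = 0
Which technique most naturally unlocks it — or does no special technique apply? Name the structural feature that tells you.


Best approach: the homogeneous substitution — the slope's numerator and denominator have matching total degree, so it depends only on n/γ and the ratio substitution collapses it. A Bernoulli rewrite works here as the equation stands — the homogeneous substitution is the more immediate reading.


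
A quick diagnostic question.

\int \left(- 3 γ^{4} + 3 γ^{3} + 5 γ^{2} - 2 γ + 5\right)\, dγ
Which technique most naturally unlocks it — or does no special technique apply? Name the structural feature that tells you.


Method: no special technique — every term is a constant multiple of a power of γ; term-wise power-rule integration needs no preliminary transformation.


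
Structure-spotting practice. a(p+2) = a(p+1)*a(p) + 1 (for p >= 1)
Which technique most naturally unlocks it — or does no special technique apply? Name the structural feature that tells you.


Method: no special technique — the sequence value feeds back through itself nonlinearly — linear superposition fails, and every superposition-based closed form fails with it.


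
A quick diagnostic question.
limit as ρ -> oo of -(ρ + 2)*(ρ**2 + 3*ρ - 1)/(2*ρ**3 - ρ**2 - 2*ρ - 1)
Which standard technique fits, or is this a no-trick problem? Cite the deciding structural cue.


Diagnosis: dominant-term comparison — at large ρ only the top-degree terms survive; compare the leading terms and the limit falls out. Differentiating the expression as a single quotient would eventually settle it as well; matching dominant growth settles it immediately.


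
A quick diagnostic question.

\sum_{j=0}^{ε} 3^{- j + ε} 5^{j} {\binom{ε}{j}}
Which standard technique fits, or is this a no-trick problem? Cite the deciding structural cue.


Verdict: the binomial theorem — {\binom{ε}{j}} weighting matched powers of 5 and 3 is the expanded form of (5 + 3)^ε — fold it back up.


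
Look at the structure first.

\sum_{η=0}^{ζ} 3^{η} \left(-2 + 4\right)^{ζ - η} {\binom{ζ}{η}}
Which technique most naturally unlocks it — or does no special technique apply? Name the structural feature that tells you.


Technique: the binomial theorem — the binomial coefficients weight matched powers of 3 and (-2 + 4), which is exactly the expansion of a binomial power.


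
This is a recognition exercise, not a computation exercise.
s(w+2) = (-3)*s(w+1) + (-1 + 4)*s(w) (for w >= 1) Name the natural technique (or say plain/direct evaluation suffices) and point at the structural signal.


Verdict: the characteristic-root method — because shifting w leaves the equation's coefficients unchanged, exponential trials reduce it to algebra.


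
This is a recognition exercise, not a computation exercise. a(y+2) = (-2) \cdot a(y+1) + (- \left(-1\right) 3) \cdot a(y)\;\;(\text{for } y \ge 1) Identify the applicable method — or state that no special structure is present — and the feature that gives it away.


Method: the characteristic-root method — linear, homogeneous, constant coefficients: solutions of the form r^y exist — find the roots of the characteristic polynomial.


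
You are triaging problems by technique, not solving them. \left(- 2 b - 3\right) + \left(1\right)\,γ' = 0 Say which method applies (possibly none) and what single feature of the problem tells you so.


Technique: no special technique — solved for the derivative, no γ appears — this is antidifferentiation in b wearing ODE clothing.


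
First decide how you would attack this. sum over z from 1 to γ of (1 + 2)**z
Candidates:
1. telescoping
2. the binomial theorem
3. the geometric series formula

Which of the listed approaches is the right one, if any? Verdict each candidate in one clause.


Verdict: the geometric series formula — consecutive terms stand in a fixed index-free ratio — the geometric sum formula closes it.
- telescoping: neither a shifted-difference shape nor integer-spaced poles are present.
- the binomial theorem — the summand does not match any term pattern of an expanded binomial power.
- the geometric series formula: yes — fits the structure here.


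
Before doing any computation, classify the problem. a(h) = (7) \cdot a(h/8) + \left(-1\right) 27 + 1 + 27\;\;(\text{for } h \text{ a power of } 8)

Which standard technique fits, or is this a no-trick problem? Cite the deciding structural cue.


Method: the master substitution — the argument shrinks by the factor 8, so measure the index on a logarithmic scale and the recursion becomes a shift.


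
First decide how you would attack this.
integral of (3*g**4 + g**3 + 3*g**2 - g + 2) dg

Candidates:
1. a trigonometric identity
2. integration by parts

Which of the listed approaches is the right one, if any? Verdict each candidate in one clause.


Method: no special technique — a term-by-term power-rule job in g; no substitution or rearrangement earns its keep here.
- a trigonometric identity: there is no trigonometric structure at all — the integrand carries no sine or cosine to rewrite.
- integration by parts: parts would only shuffle a directly integrable integrand.


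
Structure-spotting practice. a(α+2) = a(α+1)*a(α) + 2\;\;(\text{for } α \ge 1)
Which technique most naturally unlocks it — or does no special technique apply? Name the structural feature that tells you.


Technique: no special technique — the recurrence is nonlinear in the sequence terms; no linear-recurrence method fits it as written — one iterates or studies it directly.


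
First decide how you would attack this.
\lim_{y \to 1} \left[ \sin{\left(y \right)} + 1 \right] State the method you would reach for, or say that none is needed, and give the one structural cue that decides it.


Method: no special technique — the expression is continuous at 1 — substitute and evaluate; no indeterminate form appears.


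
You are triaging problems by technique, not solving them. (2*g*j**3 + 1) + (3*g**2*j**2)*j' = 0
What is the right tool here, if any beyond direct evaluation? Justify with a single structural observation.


Verdict: the exact-equation method — 2*g*j**3 + 1 and 3*g**2*j**2 pass the exactness check on the nose, so no integrating factor in g or j is needed at all.


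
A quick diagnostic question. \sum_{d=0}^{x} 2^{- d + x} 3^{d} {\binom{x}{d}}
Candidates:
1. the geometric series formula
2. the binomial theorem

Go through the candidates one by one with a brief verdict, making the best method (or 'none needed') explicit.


Technique: the binomial theorem — {\binom{x}{d}} weighting matched powers of 3 and 2 is the expanded form of (3 + 2)^x — fold it back up.
- the geometric series formula: the term-to-term ratio changes with the index, so the geometric formula cannot close it.
- the binomial theorem: applicable, and directly so.


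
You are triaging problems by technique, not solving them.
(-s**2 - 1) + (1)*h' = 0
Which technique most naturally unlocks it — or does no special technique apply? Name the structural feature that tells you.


Diagnosis: no special technique — the slope is a function of s alone, so integrate both sides directly.


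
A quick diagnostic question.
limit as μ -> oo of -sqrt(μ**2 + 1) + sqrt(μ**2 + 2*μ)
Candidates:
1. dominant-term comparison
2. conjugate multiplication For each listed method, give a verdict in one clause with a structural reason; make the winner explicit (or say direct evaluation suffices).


Diagnosis: conjugate multiplication — the difference sqrt(μ**2 + 2*μ) - sqrt(μ**2 + 1) is an ∞ − ∞ stalemate; its conjugate partner breaks the tie.
- dominant-term comparison: leading-power comparison does not apply to this form.
- conjugate multiplication: applies; the problem has the shape this method handles.


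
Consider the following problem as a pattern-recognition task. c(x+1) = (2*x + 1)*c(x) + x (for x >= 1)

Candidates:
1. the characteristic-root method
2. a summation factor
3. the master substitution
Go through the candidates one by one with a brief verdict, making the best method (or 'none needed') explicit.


Technique: a summation factor — one-term recursion with variable weight 2*x + 1 is solved by product normalization, not by root-finding.
- the characteristic-root method — the coefficients vary with the index, breaking the constant-coefficient structure the method needs.
- a summation factor — yes — fits the structure here.
- the master substitution: the recursion shifts the index rather than dividing it.


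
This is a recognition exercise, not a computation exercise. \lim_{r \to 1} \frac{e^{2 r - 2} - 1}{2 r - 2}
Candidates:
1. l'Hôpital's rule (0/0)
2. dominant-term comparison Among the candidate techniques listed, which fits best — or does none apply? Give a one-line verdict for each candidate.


Best approach: l'Hôpital's rule (0/0) — both numerator and denominator vanish at 1: the genuine 0/0 indeterminate that l'Hôpital exists for. Expanding numerator and denominator to first order gives the same value — the rule automates exactly that.
- l'Hôpital's rule (0/0): yes, a natural case for it.
- dominant-term comparison: no dominant power emerges to decide the limit by degree comparison.


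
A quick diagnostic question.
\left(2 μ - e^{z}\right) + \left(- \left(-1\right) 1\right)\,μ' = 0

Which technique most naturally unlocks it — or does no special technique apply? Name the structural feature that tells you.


Best approach: a linear integrating factor — the equation is linear in μ with coefficient 2; multiplying by the integrating factor exp(∫2) makes the left side a perfect derivative.


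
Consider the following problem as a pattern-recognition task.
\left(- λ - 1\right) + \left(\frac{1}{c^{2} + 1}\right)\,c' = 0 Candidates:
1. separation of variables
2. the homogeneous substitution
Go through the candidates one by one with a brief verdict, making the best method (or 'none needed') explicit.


Technique: separation of variables — one side of the product carries the independent variable, the other the unknown — the textbook separation shape.
- separation of variables — yes — fits the structure here.
- the homogeneous substitution: the slope does not depend on the ratio of the variables alone.


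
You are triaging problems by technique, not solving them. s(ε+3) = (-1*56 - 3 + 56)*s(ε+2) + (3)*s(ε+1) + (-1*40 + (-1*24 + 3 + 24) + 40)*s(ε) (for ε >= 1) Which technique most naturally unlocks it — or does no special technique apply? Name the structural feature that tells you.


Verdict: the characteristic-root method — linear, homogeneous, constant coefficients: solutions of the form r^ε exist — find the roots of the characteristic polynomial.


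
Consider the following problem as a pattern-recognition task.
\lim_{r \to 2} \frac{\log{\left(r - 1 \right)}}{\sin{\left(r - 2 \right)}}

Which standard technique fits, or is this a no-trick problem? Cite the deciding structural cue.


Technique: l'Hôpital's rule (0/0) — substituting 2 gives 0 over 0; differentiate top and bottom once and re-evaluate. A first-order expansion at the point is an equally standard path; the rule packages it.


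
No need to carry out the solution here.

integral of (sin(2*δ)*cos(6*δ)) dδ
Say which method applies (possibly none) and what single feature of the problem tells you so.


Best approach: a trigonometric identity — cross-frequency products like sin(2*δ)*cos(6*δ) are the textbook product-to-sum case — the identity converts them to directly integrable sinusoids.


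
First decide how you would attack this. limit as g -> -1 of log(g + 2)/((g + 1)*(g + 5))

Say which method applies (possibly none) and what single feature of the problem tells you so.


Method: l'Hôpital's rule (0/0) — plug in -1: top and bottom both hit zero, so differentiate each and retry. A first-order expansion at the point is an equally standard path; the rule packages it.


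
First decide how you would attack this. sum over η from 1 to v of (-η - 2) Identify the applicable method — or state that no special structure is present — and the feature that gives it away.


Diagnosis: no special technique — no cancellation, no constant ratio, no binomial weights — just polynomial terms summed directly.


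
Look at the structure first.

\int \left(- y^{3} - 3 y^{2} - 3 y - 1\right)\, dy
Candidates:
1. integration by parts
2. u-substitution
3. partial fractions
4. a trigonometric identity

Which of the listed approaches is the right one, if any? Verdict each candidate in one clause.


Verdict: no special technique — every term is a constant multiple of a power of y; term-wise power-rule integration needs no preliminary transformation.
- integration by parts — parts would only shuffle a directly integrable integrand.
- u-substitution: any workable substitution here is cosmetic — the integrand is already in directly integrable form.
- partial fractions: there is no rational-function structure to decompose.
- a trigonometric identity: with no trigonometric functions present, identity rewriting has no target.


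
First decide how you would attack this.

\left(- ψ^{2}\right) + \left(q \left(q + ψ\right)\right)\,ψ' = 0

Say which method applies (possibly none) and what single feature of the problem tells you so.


Technique: the homogeneous substitution — the slope is degree-zero homogeneous: the ratio substitution v = ψ/q collapses it. A Bernoulli-style rewrite — possibly after exchanging which variable is treated as dependent — would work as well; the homogeneous substitution is the more immediate reading here.


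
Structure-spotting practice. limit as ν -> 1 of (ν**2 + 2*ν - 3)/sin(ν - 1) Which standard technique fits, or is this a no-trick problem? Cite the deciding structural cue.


Technique: l'Hôpital's rule (0/0) — substituting 1 gives 0 over 0; differentiate top and bottom once and re-evaluate. One could equally expand both pieces locally and compare leading terms; the rule does that in one stroke.


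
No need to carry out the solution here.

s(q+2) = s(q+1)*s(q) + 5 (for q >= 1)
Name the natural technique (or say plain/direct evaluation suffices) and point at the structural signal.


Best approach: no special technique — a nonlinear dependence on earlier terms breaks linearity, and with it every superposition-based closed form.


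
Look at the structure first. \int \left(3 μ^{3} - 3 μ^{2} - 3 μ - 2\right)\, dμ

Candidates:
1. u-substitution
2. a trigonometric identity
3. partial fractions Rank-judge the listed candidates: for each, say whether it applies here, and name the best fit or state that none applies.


Technique: no special technique — nothing composite, nothing rational, nothing trigonometric — each constant-multiple power of μ integrates by the power rule alone.
- u-substitution — no substitution does more than relabel what direct integration already handles.
- a trigonometric identity: there is no trigonometric structure at all — the integrand carries no sine or cosine to rewrite.
- partial fractions: the expression is not a ratio of polynomials that decomposes further.


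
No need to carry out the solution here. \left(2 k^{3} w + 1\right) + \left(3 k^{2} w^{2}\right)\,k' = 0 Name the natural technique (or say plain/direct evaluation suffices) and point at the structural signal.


Diagnosis: the exact-equation method — checking ∂/∂k of 2 k^{3} w + 1 against ∂/∂w of 3 k^{2} w^{2}: they match — the equation is exact as it stands.


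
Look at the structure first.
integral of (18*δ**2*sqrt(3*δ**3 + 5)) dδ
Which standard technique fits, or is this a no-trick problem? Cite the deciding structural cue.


Technique: u-substitution — set u = 3*δ**3 + 5: a constant multiple of its derivative, namely 18*δ**2, is present as a factor once the integrand is collected, so the du is sitting there waiting.


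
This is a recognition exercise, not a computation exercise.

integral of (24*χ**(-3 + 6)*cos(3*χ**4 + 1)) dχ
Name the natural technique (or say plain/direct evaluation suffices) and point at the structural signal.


Method: u-substitution — collected, the integrand has one factor that is, up to a constant, the derivative of an inner expression the rest depends on — substitute for that inner expression.


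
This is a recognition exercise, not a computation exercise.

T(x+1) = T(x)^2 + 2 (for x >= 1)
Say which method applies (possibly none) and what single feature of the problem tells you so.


Verdict: no special technique — the recurrence is nonlinear in the sequence values; study it directly, no linear machinery applies.


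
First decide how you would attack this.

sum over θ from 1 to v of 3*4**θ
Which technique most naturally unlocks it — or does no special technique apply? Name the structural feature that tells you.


Diagnosis: the geometric series formula — each summand is the previous one scaled by 4; that constant multiplier is itself the geometric structure.


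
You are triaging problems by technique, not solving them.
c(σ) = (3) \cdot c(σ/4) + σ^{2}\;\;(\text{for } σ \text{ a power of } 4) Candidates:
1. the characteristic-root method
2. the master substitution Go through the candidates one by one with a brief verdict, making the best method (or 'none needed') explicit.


Method: the master substitution — the argument shrinks by the factor 4, so measure the index on a logarithmic scale and the recursion becomes a shift.
- the characteristic-root method: the recursion divides its index rather than shifting it — outside the constant-shift family the root method covers.
- the master substitution: applicable, and directly so.


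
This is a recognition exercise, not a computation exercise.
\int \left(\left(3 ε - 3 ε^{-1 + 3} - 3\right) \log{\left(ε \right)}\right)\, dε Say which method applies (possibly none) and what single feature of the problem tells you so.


Diagnosis: integration by parts — \log{\left(ε \right)} is the classic u in parts — its derivative is a plain reciprocal while (3 ε - 3 ε^{-1 + 3} - 3) absorbs the dv role.


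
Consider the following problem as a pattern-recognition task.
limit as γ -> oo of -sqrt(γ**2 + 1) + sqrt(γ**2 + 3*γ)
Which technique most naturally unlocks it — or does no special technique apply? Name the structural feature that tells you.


Verdict: conjugate multiplication — this difference gives up after one conjugate multiplication — the radical structure cancels against its conjugate.


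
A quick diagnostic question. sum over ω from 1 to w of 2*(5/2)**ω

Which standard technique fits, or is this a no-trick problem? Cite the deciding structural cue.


Method: the geometric series formula — each summand is the previous one scaled by 5/2; that constant multiplier is itself the geometric structure.


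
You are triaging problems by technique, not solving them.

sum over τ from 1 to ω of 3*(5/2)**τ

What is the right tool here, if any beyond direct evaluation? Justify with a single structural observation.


Technique: the geometric series formula — consecutive terms stand in a fixed index-free ratio — the geometric sum formula closes it.


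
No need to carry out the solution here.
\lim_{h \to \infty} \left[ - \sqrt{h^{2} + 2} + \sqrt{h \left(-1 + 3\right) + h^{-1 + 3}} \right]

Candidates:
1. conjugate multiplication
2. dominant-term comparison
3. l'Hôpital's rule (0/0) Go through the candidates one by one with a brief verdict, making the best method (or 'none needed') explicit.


Diagnosis: conjugate multiplication — turning the difference into a conjugate-rationalized ratio makes the limit readable.
- conjugate multiplication: applicable, and directly so.
- dominant-term comparison: this is not a rational comparison of growth rates at infinity.
- l'Hôpital's rule (0/0) — no quotient structure at all: the clash is ∞ minus ∞, which rationalizing converts into a tractable ratio.


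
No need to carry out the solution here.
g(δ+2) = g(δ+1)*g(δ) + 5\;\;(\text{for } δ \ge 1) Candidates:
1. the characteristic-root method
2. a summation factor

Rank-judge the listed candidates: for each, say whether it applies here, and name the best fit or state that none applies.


Technique: no special technique — nonlinear feedback in the recursion rules out every root- or factor-based technique.
- the characteristic-root method: the recursion is nonlinear in the sequence values, so no linear-modes ansatz applies.
- a summation factor — the recursion is nonlinear — outside the first-order linear family a summation factor addresses.


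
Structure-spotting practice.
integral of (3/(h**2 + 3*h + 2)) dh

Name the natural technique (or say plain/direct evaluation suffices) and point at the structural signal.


Technique: partial fractions — the factorization of h**2 + 3*h + 2 is the whole battle; after it, each term is a table integral.


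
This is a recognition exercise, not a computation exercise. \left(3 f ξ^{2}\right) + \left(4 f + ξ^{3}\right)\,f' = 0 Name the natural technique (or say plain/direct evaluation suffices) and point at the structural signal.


Verdict: the exact-equation method — the compatibility test passes: the f-derivative of 3 f ξ^{2} matches the ξ-derivative of 4 f + ξ^{3}, so integrate a potential.


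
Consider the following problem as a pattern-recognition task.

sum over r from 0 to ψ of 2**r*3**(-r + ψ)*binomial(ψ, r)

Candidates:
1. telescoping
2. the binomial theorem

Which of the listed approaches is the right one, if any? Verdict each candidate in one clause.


Method: the binomial theorem — the binomial coefficients weight matched powers of 2 and 3, which is exactly the expansion of a binomial power.
- telescoping — the summand is not presented as a shifted difference — a telescoping rewrite may exist, but the displayed structure does not offer one.
- the binomial theorem — yes — fits the structure here.


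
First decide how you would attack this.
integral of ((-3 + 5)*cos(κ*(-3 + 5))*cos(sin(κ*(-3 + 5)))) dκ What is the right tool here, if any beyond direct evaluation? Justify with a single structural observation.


Method: u-substitution — structure check: outer function, inner expression sin(κ*(-3 + 5)), inner derivative as a factor — the classic u = sin(κ*(-3 + 5)) pattern.


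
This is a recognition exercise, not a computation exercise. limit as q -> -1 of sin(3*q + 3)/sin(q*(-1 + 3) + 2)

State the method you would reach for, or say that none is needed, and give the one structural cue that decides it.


Technique: l'Hôpital's rule (0/0) — the 0/0 form at -1 is the signature situation for l'Hôpital's rule. One could equally expand both pieces locally and compare leading terms; the rule does that in one stroke.


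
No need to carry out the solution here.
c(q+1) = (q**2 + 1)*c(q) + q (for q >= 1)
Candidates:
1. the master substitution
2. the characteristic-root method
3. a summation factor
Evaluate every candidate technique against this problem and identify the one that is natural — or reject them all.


Diagnosis: a summation factor — an index-dependent multiplier q**2 + 1 rules out characteristic roots; a summation factor converts it to a pure difference.
- the master substitution — the recursive argument is a shift of the index, not a fixed fraction of it.
- the characteristic-root method: the coefficients vary with the index, breaking the constant-coefficient structure the method needs.
- a summation factor — yes, a natural case for it.


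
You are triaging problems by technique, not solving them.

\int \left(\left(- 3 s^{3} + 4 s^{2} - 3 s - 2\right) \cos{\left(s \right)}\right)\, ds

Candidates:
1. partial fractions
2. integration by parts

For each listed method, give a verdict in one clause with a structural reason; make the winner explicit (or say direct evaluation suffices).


Verdict: integration by parts — a polynomial factor - 3 s^{3} + 4 s^{2} - 3 s - 2 multiplies \cos{\left(s \right)}; differentiating - 3 s^{3} + 4 s^{2} - 3 s - 2 lowers its degree while \cos{\left(s \right)} integrates cleanly, so parts wins.
- partial fractions: the expression is not a ratio of polynomials that decomposes further.
- integration by parts: yes, a natural case for it.


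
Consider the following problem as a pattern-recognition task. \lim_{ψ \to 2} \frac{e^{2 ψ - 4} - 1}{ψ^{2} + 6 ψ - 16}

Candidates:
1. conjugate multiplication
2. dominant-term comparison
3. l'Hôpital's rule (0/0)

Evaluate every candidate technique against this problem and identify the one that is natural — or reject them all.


Best approach: l'Hôpital's rule (0/0) — numerator and denominator both vanish at 2 — a genuine 0/0 form, which is exactly when l'Hôpital applies. One could equally expand both pieces locally and compare leading terms; the rule does that in one stroke.
- conjugate multiplication — there are no radicals in tension whose conjugate would simplify matters.
- dominant-term comparison: no dominant-degree comparison decides it.
- l'Hôpital's rule (0/0) — a fit — the right tool for this form.


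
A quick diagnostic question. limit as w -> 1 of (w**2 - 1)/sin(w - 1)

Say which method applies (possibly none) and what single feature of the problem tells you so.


Technique: l'Hôpital's rule (0/0) — numerator and denominator both vanish at 1 — a genuine 0/0 form, which is exactly when l'Hôpital applies. A first-order expansion at the point is an equally standard path; the rule packages it.


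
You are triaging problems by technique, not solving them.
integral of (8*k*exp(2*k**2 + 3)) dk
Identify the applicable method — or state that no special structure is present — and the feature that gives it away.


Diagnosis: u-substitution — differentiating the inner expression 2*k**2 + 3 produces the factor 8*k up to a constant multiple, so substituting u = 2*k**2 + 3 reduces everything to a one-variable integral in u.


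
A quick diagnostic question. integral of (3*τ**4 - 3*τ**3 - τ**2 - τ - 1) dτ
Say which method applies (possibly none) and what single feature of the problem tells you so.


Best approach: no special technique — the integrand is a sum of constant multiples of powers of τ — integrate term by term.


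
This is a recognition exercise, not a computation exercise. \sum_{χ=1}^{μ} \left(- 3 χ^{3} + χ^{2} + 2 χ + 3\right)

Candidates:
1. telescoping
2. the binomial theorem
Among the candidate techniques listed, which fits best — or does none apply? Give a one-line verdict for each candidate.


Method: no special technique — constant-multiple powers of χ with no cancellation partners and no common ratio — use the standard power-sum formulas.
- telescoping — computed from the summand as displayed, the partial sums build up without the pairwise collapse telescoping exploits.
- the binomial theorem: there is no pair of bases whose matched powers would reassemble into a single binomial power.


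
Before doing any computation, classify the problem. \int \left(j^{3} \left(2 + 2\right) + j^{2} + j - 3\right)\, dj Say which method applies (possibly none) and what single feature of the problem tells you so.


Technique: no special technique — every term is a constant multiple of a power of j; term-wise power-rule integration needs no preliminary transformation.


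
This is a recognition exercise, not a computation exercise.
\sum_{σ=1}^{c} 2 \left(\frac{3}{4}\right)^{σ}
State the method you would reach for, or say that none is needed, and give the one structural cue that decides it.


Method: the geometric series formula — check a ratio of consecutive terms: it is \frac{3}{4}, independent of the index, so the geometric formula closes the sum.


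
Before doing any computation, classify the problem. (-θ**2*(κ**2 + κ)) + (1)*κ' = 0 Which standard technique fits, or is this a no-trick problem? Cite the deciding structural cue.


Technique: separation of variables — all dependence on the two variables factors apart, the defining separable shape. A Bernoulli substitution applies to this equation as given; separation takes the same equation in its displayed form.


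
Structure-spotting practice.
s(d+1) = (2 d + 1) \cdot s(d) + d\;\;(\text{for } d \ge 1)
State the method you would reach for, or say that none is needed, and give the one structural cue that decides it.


Method: a summation factor — first-order linear but the coefficient 2 d + 1 moves with the index — divide by the cumulative product and telescope.


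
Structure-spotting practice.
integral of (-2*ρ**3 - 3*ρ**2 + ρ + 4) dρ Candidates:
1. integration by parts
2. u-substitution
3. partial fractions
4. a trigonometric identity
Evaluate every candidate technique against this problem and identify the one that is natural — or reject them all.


Diagnosis: no special technique — nothing composite, nothing rational, nothing trigonometric — each constant-multiple power of ρ integrates by the power rule alone.
- integration by parts — splitting off a factor buys nothing — the integrand integrates directly without parts.
- u-substitution: any workable substitution here is cosmetic — the integrand is already in directly integrable form.
- partial fractions: the expression is not a ratio of polynomials that decomposes further.
- a trigonometric identity — there is no trigonometric structure at all — the integrand carries no sine or cosine to rewrite.
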